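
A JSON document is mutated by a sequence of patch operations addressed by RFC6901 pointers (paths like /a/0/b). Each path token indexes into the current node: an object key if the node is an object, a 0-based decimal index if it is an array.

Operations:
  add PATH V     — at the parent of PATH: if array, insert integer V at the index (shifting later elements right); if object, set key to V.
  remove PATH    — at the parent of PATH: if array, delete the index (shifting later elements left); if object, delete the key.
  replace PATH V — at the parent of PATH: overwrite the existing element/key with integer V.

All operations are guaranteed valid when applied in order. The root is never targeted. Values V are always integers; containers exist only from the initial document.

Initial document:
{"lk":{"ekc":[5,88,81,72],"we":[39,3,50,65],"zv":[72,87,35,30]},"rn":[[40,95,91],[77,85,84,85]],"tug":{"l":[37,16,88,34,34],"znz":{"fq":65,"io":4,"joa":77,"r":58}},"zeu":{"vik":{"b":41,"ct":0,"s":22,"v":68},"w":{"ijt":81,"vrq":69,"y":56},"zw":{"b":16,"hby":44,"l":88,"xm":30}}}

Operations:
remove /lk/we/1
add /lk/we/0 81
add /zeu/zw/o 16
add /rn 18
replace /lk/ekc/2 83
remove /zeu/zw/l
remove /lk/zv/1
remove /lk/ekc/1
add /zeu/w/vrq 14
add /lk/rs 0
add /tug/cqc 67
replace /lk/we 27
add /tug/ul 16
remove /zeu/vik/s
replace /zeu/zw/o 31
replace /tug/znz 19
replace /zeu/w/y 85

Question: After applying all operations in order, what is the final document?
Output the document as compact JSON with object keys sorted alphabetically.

After op 1 (remove /lk/we/1): {"lk":{"ekc":[5,88,81,72],"we":[39,50,65],"zv":[72,87,35,30]},"rn":[[40,95,91],[77,85,84,85]],"tug":{"l":[37,16,88,34,34],"znz":{"fq":65,"io":4,"joa":77,"r":58}},"zeu":{"vik":{"b":41,"ct":0,"s":22,"v":68},"w":{"ijt":81,"vrq":69,"y":56},"zw":{"b":16,"hby":44,"l":88,"xm":30}}}
After op 2 (add /lk/we/0 81): {"lk":{"ekc":[5,88,81,72],"we":[81,39,50,65],"zv":[72,87,35,30]},"rn":[[40,95,91],[77,85,84,85]],"tug":{"l":[37,16,88,34,34],"znz":{"fq":65,"io":4,"joa":77,"r":58}},"zeu":{"vik":{"b":41,"ct":0,"s":22,"v":68},"w":{"ijt":81,"vrq":69,"y":56},"zw":{"b":16,"hby":44,"l":88,"xm":30}}}
After op 3 (add /zeu/zw/o 16): {"lk":{"ekc":[5,88,81,72],"we":[81,39,50,65],"zv":[72,87,35,30]},"rn":[[40,95,91],[77,85,84,85]],"tug":{"l":[37,16,88,34,34],"znz":{"fq":65,"io":4,"joa":77,"r":58}},"zeu":{"vik":{"b":41,"ct":0,"s":22,"v":68},"w":{"ijt":81,"vrq":69,"y":56},"zw":{"b":16,"hby":44,"l":88,"o":16,"xm":30}}}
After op 4 (add /rn 18): {"lk":{"ekc":[5,88,81,72],"we":[81,39,50,65],"zv":[72,87,35,30]},"rn":18,"tug":{"l":[37,16,88,34,34],"znz":{"fq":65,"io":4,"joa":77,"r":58}},"zeu":{"vik":{"b":41,"ct":0,"s":22,"v":68},"w":{"ijt":81,"vrq":69,"y":56},"zw":{"b":16,"hby":44,"l":88,"o":16,"xm":30}}}
After op 5 (replace /lk/ekc/2 83): {"lk":{"ekc":[5,88,83,72],"we":[81,39,50,65],"zv":[72,87,35,30]},"rn":18,"tug":{"l":[37,16,88,34,34],"znz":{"fq":65,"io":4,"joa":77,"r":58}},"zeu":{"vik":{"b":41,"ct":0,"s":22,"v":68},"w":{"ijt":81,"vrq":69,"y":56},"zw":{"b":16,"hby":44,"l":88,"o":16,"xm":30}}}
After op 6 (remove /zeu/zw/l): {"lk":{"ekc":[5,88,83,72],"we":[81,39,50,65],"zv":[72,87,35,30]},"rn":18,"tug":{"l":[37,16,88,34,34],"znz":{"fq":65,"io":4,"joa":77,"r":58}},"zeu":{"vik":{"b":41,"ct":0,"s":22,"v":68},"w":{"ijt":81,"vrq":69,"y":56},"zw":{"b":16,"hby":44,"o":16,"xm":30}}}
After op 7 (remove /lk/zv/1): {"lk":{"ekc":[5,88,83,72],"we":[81,39,50,65],"zv":[72,35,30]},"rn":18,"tug":{"l":[37,16,88,34,34],"znz":{"fq":65,"io":4,"joa":77,"r":58}},"zeu":{"vik":{"b":41,"ct":0,"s":22,"v":68},"w":{"ijt":81,"vrq":69,"y":56},"zw":{"b":16,"hby":44,"o":16,"xm":30}}}
After op 8 (remove /lk/ekc/1): {"lk":{"ekc":[5,83,72],"we":[81,39,50,65],"zv":[72,35,30]},"rn":18,"tug":{"l":[37,16,88,34,34],"znz":{"fq":65,"io":4,"joa":77,"r":58}},"zeu":{"vik":{"b":41,"ct":0,"s":22,"v":68},"w":{"ijt":81,"vrq":69,"y":56},"zw":{"b":16,"hby":44,"o":16,"xm":30}}}
After op 9 (add /zeu/w/vrq 14): {"lk":{"ekc":[5,83,72],"we":[81,39,50,65],"zv":[72,35,30]},"rn":18,"tug":{"l":[37,16,88,34,34],"znz":{"fq":65,"io":4,"joa":77,"r":58}},"zeu":{"vik":{"b":41,"ct":0,"s":22,"v":68},"w":{"ijt":81,"vrq":14,"y":56},"zw":{"b":16,"hby":44,"o":16,"xm":30}}}
After op 10 (add /lk/rs 0): {"lk":{"ekc":[5,83,72],"rs":0,"we":[81,39,50,65],"zv":[72,35,30]},"rn":18,"tug":{"l":[37,16,88,34,34],"znz":{"fq":65,"io":4,"joa":77,"r":58}},"zeu":{"vik":{"b":41,"ct":0,"s":22,"v":68},"w":{"ijt":81,"vrq":14,"y":56},"zw":{"b":16,"hby":44,"o":16,"xm":30}}}
After op 11 (add /tug/cqc 67): {"lk":{"ekc":[5,83,72],"rs":0,"we":[81,39,50,65],"zv":[72,35,30]},"rn":18,"tug":{"cqc":67,"l":[37,16,88,34,34],"znz":{"fq":65,"io":4,"joa":77,"r":58}},"zeu":{"vik":{"b":41,"ct":0,"s":22,"v":68},"w":{"ijt":81,"vrq":14,"y":56},"zw":{"b":16,"hby":44,"o":16,"xm":30}}}
After op 12 (replace /lk/we 27): {"lk":{"ekc":[5,83,72],"rs":0,"we":27,"zv":[72,35,30]},"rn":18,"tug":{"cqc":67,"l":[37,16,88,34,34],"znz":{"fq":65,"io":4,"joa":77,"r":58}},"zeu":{"vik":{"b":41,"ct":0,"s":22,"v":68},"w":{"ijt":81,"vrq":14,"y":56},"zw":{"b":16,"hby":44,"o":16,"xm":30}}}
After op 13 (add /tug/ul 16): {"lk":{"ekc":[5,83,72],"rs":0,"we":27,"zv":[72,35,30]},"rn":18,"tug":{"cqc":67,"l":[37,16,88,34,34],"ul":16,"znz":{"fq":65,"io":4,"joa":77,"r":58}},"zeu":{"vik":{"b":41,"ct":0,"s":22,"v":68},"w":{"ijt":81,"vrq":14,"y":56},"zw":{"b":16,"hby":44,"o":16,"xm":30}}}
After op 14 (remove /zeu/vik/s): {"lk":{"ekc":[5,83,72],"rs":0,"we":27,"zv":[72,35,30]},"rn":18,"tug":{"cqc":67,"l":[37,16,88,34,34],"ul":16,"znz":{"fq":65,"io":4,"joa":77,"r":58}},"zeu":{"vik":{"b":41,"ct":0,"v":68},"w":{"ijt":81,"vrq":14,"y":56},"zw":{"b":16,"hby":44,"o":16,"xm":30}}}
After op 15 (replace /zeu/zw/o 31): {"lk":{"ekc":[5,83,72],"rs":0,"we":27,"zv":[72,35,30]},"rn":18,"tug":{"cqc":67,"l":[37,16,88,34,34],"ul":16,"znz":{"fq":65,"io":4,"joa":77,"r":58}},"zeu":{"vik":{"b":41,"ct":0,"v":68},"w":{"ijt":81,"vrq":14,"y":56},"zw":{"b":16,"hby":44,"o":31,"xm":30}}}
After op 16 (replace /tug/znz 19): {"lk":{"ekc":[5,83,72],"rs":0,"we":27,"zv":[72,35,30]},"rn":18,"tug":{"cqc":67,"l":[37,16,88,34,34],"ul":16,"znz":19},"zeu":{"vik":{"b":41,"ct":0,"v":68},"w":{"ijt":81,"vrq":14,"y":56},"zw":{"b":16,"hby":44,"o":31,"xm":30}}}
After op 17 (replace /zeu/w/y 85): {"lk":{"ekc":[5,83,72],"rs":0,"we":27,"zv":[72,35,30]},"rn":18,"tug":{"cqc":67,"l":[37,16,88,34,34],"ul":16,"znz":19},"zeu":{"vik":{"b":41,"ct":0,"v":68},"w":{"ijt":81,"vrq":14,"y":85},"zw":{"b":16,"hby":44,"o":31,"xm":30}}}

Answer: {"lk":{"ekc":[5,83,72],"rs":0,"we":27,"zv":[72,35,30]},"rn":18,"tug":{"cqc":67,"l":[37,16,88,34,34],"ul":16,"znz":19},"zeu":{"vik":{"b":41,"ct":0,"v":68},"w":{"ijt":81,"vrq":14,"y":85},"zw":{"b":16,"hby":44,"o":31,"xm":30}}}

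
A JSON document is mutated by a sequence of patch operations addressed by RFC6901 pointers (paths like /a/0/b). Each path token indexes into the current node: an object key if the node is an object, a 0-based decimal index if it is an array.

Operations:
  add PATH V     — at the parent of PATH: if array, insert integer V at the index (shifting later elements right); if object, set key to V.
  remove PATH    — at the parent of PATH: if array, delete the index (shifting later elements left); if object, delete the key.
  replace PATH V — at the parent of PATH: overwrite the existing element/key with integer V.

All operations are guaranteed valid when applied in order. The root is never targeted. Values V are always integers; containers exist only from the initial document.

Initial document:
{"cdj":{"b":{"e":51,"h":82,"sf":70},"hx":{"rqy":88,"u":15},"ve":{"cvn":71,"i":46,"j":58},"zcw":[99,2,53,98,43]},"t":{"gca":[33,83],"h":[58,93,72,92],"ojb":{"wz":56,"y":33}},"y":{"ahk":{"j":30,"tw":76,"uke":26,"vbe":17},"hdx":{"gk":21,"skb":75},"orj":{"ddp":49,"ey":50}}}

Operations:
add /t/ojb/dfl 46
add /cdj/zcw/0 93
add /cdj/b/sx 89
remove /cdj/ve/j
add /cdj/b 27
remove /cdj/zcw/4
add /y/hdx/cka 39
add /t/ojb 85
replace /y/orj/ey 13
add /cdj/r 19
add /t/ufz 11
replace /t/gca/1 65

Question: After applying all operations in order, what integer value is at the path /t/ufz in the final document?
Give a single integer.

Answer: 11

Derivation:
After op 1 (add /t/ojb/dfl 46): {"cdj":{"b":{"e":51,"h":82,"sf":70},"hx":{"rqy":88,"u":15},"ve":{"cvn":71,"i":46,"j":58},"zcw":[99,2,53,98,43]},"t":{"gca":[33,83],"h":[58,93,72,92],"ojb":{"dfl":46,"wz":56,"y":33}},"y":{"ahk":{"j":30,"tw":76,"uke":26,"vbe":17},"hdx":{"gk":21,"skb":75},"orj":{"ddp":49,"ey":50}}}
After op 2 (add /cdj/zcw/0 93): {"cdj":{"b":{"e":51,"h":82,"sf":70},"hx":{"rqy":88,"u":15},"ve":{"cvn":71,"i":46,"j":58},"zcw":[93,99,2,53,98,43]},"t":{"gca":[33,83],"h":[58,93,72,92],"ojb":{"dfl":46,"wz":56,"y":33}},"y":{"ahk":{"j":30,"tw":76,"uke":26,"vbe":17},"hdx":{"gk":21,"skb":75},"orj":{"ddp":49,"ey":50}}}
After op 3 (add /cdj/b/sx 89): {"cdj":{"b":{"e":51,"h":82,"sf":70,"sx":89},"hx":{"rqy":88,"u":15},"ve":{"cvn":71,"i":46,"j":58},"zcw":[93,99,2,53,98,43]},"t":{"gca":[33,83],"h":[58,93,72,92],"ojb":{"dfl":46,"wz":56,"y":33}},"y":{"ahk":{"j":30,"tw":76,"uke":26,"vbe":17},"hdx":{"gk":21,"skb":75},"orj":{"ddp":49,"ey":50}}}
After op 4 (remove /cdj/ve/j): {"cdj":{"b":{"e":51,"h":82,"sf":70,"sx":89},"hx":{"rqy":88,"u":15},"ve":{"cvn":71,"i":46},"zcw":[93,99,2,53,98,43]},"t":{"gca":[33,83],"h":[58,93,72,92],"ojb":{"dfl":46,"wz":56,"y":33}},"y":{"ahk":{"j":30,"tw":76,"uke":26,"vbe":17},"hdx":{"gk":21,"skb":75},"orj":{"ddp":49,"ey":50}}}
After op 5 (add /cdj/b 27): {"cdj":{"b":27,"hx":{"rqy":88,"u":15},"ve":{"cvn":71,"i":46},"zcw":[93,99,2,53,98,43]},"t":{"gca":[33,83],"h":[58,93,72,92],"ojb":{"dfl":46,"wz":56,"y":33}},"y":{"ahk":{"j":30,"tw":76,"uke":26,"vbe":17},"hdx":{"gk":21,"skb":75},"orj":{"ddp":49,"ey":50}}}
After op 6 (remove /cdj/zcw/4): {"cdj":{"b":27,"hx":{"rqy":88,"u":15},"ve":{"cvn":71,"i":46},"zcw":[93,99,2,53,43]},"t":{"gca":[33,83],"h":[58,93,72,92],"ojb":{"dfl":46,"wz":56,"y":33}},"y":{"ahk":{"j":30,"tw":76,"uke":26,"vbe":17},"hdx":{"gk":21,"skb":75},"orj":{"ddp":49,"ey":50}}}
After op 7 (add /y/hdx/cka 39): {"cdj":{"b":27,"hx":{"rqy":88,"u":15},"ve":{"cvn":71,"i":46},"zcw":[93,99,2,53,43]},"t":{"gca":[33,83],"h":[58,93,72,92],"ojb":{"dfl":46,"wz":56,"y":33}},"y":{"ahk":{"j":30,"tw":76,"uke":26,"vbe":17},"hdx":{"cka":39,"gk":21,"skb":75},"orj":{"ddp":49,"ey":50}}}
After op 8 (add /t/ojb 85): {"cdj":{"b":27,"hx":{"rqy":88,"u":15},"ve":{"cvn":71,"i":46},"zcw":[93,99,2,53,43]},"t":{"gca":[33,83],"h":[58,93,72,92],"ojb":85},"y":{"ahk":{"j":30,"tw":76,"uke":26,"vbe":17},"hdx":{"cka":39,"gk":21,"skb":75},"orj":{"ddp":49,"ey":50}}}
After op 9 (replace /y/orj/ey 13): {"cdj":{"b":27,"hx":{"rqy":88,"u":15},"ve":{"cvn":71,"i":46},"zcw":[93,99,2,53,43]},"t":{"gca":[33,83],"h":[58,93,72,92],"ojb":85},"y":{"ahk":{"j":30,"tw":76,"uke":26,"vbe":17},"hdx":{"cka":39,"gk":21,"skb":75},"orj":{"ddp":49,"ey":13}}}
After op 10 (add /cdj/r 19): {"cdj":{"b":27,"hx":{"rqy":88,"u":15},"r":19,"ve":{"cvn":71,"i":46},"zcw":[93,99,2,53,43]},"t":{"gca":[33,83],"h":[58,93,72,92],"ojb":85},"y":{"ahk":{"j":30,"tw":76,"uke":26,"vbe":17},"hdx":{"cka":39,"gk":21,"skb":75},"orj":{"ddp":49,"ey":13}}}
After op 11 (add /t/ufz 11): {"cdj":{"b":27,"hx":{"rqy":88,"u":15},"r":19,"ve":{"cvn":71,"i":46},"zcw":[93,99,2,53,43]},"t":{"gca":[33,83],"h":[58,93,72,92],"ojb":85,"ufz":11},"y":{"ahk":{"j":30,"tw":76,"uke":26,"vbe":17},"hdx":{"cka":39,"gk":21,"skb":75},"orj":{"ddp":49,"ey":13}}}
After op 12 (replace /t/gca/1 65): {"cdj":{"b":27,"hx":{"rqy":88,"u":15},"r":19,"ve":{"cvn":71,"i":46},"zcw":[93,99,2,53,43]},"t":{"gca":[33,65],"h":[58,93,72,92],"ojb":85,"ufz":11},"y":{"ahk":{"j":30,"tw":76,"uke":26,"vbe":17},"hdx":{"cka":39,"gk":21,"skb":75},"orj":{"ddp":49,"ey":13}}}
Value at /t/ufz: 11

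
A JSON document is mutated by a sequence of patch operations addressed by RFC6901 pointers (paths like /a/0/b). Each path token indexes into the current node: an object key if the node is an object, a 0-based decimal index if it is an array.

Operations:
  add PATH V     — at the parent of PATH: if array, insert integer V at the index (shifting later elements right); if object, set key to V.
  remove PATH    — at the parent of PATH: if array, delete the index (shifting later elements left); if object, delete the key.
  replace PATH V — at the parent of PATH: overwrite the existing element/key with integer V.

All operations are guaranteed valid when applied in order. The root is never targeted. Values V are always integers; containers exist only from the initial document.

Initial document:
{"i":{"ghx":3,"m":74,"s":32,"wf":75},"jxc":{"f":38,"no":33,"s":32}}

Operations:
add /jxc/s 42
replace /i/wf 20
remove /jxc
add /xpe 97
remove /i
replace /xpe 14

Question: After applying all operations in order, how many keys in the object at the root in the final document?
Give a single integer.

Answer: 1

Derivation:
After op 1 (add /jxc/s 42): {"i":{"ghx":3,"m":74,"s":32,"wf":75},"jxc":{"f":38,"no":33,"s":42}}
After op 2 (replace /i/wf 20): {"i":{"ghx":3,"m":74,"s":32,"wf":20},"jxc":{"f":38,"no":33,"s":42}}
After op 3 (remove /jxc): {"i":{"ghx":3,"m":74,"s":32,"wf":20}}
After op 4 (add /xpe 97): {"i":{"ghx":3,"m":74,"s":32,"wf":20},"xpe":97}
After op 5 (remove /i): {"xpe":97}
After op 6 (replace /xpe 14): {"xpe":14}
Size at the root: 1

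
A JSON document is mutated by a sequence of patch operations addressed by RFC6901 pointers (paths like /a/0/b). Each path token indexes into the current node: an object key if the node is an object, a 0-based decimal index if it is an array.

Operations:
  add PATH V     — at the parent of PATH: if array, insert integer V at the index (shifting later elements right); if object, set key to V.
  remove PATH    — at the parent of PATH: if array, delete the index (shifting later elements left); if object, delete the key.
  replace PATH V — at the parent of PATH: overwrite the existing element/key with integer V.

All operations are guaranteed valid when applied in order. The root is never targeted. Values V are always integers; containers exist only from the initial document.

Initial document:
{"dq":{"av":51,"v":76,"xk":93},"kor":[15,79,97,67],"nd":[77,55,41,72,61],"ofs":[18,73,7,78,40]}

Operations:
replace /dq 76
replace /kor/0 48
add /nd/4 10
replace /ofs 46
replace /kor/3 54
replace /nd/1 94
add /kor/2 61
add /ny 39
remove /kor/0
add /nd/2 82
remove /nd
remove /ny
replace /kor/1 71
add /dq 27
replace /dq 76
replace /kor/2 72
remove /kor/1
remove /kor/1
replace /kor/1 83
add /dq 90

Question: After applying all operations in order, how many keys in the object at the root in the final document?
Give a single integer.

Answer: 3

Derivation:
After op 1 (replace /dq 76): {"dq":76,"kor":[15,79,97,67],"nd":[77,55,41,72,61],"ofs":[18,73,7,78,40]}
After op 2 (replace /kor/0 48): {"dq":76,"kor":[48,79,97,67],"nd":[77,55,41,72,61],"ofs":[18,73,7,78,40]}
After op 3 (add /nd/4 10): {"dq":76,"kor":[48,79,97,67],"nd":[77,55,41,72,10,61],"ofs":[18,73,7,78,40]}
After op 4 (replace /ofs 46): {"dq":76,"kor":[48,79,97,67],"nd":[77,55,41,72,10,61],"ofs":46}
After op 5 (replace /kor/3 54): {"dq":76,"kor":[48,79,97,54],"nd":[77,55,41,72,10,61],"ofs":46}
After op 6 (replace /nd/1 94): {"dq":76,"kor":[48,79,97,54],"nd":[77,94,41,72,10,61],"ofs":46}
After op 7 (add /kor/2 61): {"dq":76,"kor":[48,79,61,97,54],"nd":[77,94,41,72,10,61],"ofs":46}
After op 8 (add /ny 39): {"dq":76,"kor":[48,79,61,97,54],"nd":[77,94,41,72,10,61],"ny":39,"ofs":46}
After op 9 (remove /kor/0): {"dq":76,"kor":[79,61,97,54],"nd":[77,94,41,72,10,61],"ny":39,"ofs":46}
After op 10 (add /nd/2 82): {"dq":76,"kor":[79,61,97,54],"nd":[77,94,82,41,72,10,61],"ny":39,"ofs":46}
After op 11 (remove /nd): {"dq":76,"kor":[79,61,97,54],"ny":39,"ofs":46}
After op 12 (remove /ny): {"dq":76,"kor":[79,61,97,54],"ofs":46}
After op 13 (replace /kor/1 71): {"dq":76,"kor":[79,71,97,54],"ofs":46}
After op 14 (add /dq 27): {"dq":27,"kor":[79,71,97,54],"ofs":46}
After op 15 (replace /dq 76): {"dq":76,"kor":[79,71,97,54],"ofs":46}
After op 16 (replace /kor/2 72): {"dq":76,"kor":[79,71,72,54],"ofs":46}
After op 17 (remove /kor/1): {"dq":76,"kor":[79,72,54],"ofs":46}
After op 18 (remove /kor/1): {"dq":76,"kor":[79,54],"ofs":46}
After op 19 (replace /kor/1 83): {"dq":76,"kor":[79,83],"ofs":46}
After op 20 (add /dq 90): {"dq":90,"kor":[79,83],"ofs":46}
Size at the root: 3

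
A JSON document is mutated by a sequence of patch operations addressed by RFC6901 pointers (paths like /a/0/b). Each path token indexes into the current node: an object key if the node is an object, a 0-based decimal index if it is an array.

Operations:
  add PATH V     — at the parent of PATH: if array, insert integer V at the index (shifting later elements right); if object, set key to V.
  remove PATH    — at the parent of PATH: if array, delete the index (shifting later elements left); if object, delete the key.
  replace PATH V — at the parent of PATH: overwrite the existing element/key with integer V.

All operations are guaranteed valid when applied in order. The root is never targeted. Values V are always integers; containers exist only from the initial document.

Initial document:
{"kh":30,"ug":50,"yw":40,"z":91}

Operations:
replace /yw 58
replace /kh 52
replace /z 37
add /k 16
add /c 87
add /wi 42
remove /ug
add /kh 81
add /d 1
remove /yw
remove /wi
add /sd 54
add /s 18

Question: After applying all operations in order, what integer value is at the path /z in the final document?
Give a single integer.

After op 1 (replace /yw 58): {"kh":30,"ug":50,"yw":58,"z":91}
After op 2 (replace /kh 52): {"kh":52,"ug":50,"yw":58,"z":91}
After op 3 (replace /z 37): {"kh":52,"ug":50,"yw":58,"z":37}
After op 4 (add /k 16): {"k":16,"kh":52,"ug":50,"yw":58,"z":37}
After op 5 (add /c 87): {"c":87,"k":16,"kh":52,"ug":50,"yw":58,"z":37}
After op 6 (add /wi 42): {"c":87,"k":16,"kh":52,"ug":50,"wi":42,"yw":58,"z":37}
After op 7 (remove /ug): {"c":87,"k":16,"kh":52,"wi":42,"yw":58,"z":37}
After op 8 (add /kh 81): {"c":87,"k":16,"kh":81,"wi":42,"yw":58,"z":37}
After op 9 (add /d 1): {"c":87,"d":1,"k":16,"kh":81,"wi":42,"yw":58,"z":37}
After op 10 (remove /yw): {"c":87,"d":1,"k":16,"kh":81,"wi":42,"z":37}
After op 11 (remove /wi): {"c":87,"d":1,"k":16,"kh":81,"z":37}
After op 12 (add /sd 54): {"c":87,"d":1,"k":16,"kh":81,"sd":54,"z":37}
After op 13 (add /s 18): {"c":87,"d":1,"k":16,"kh":81,"s":18,"sd":54,"z":37}
Value at /z: 37

Answer: 37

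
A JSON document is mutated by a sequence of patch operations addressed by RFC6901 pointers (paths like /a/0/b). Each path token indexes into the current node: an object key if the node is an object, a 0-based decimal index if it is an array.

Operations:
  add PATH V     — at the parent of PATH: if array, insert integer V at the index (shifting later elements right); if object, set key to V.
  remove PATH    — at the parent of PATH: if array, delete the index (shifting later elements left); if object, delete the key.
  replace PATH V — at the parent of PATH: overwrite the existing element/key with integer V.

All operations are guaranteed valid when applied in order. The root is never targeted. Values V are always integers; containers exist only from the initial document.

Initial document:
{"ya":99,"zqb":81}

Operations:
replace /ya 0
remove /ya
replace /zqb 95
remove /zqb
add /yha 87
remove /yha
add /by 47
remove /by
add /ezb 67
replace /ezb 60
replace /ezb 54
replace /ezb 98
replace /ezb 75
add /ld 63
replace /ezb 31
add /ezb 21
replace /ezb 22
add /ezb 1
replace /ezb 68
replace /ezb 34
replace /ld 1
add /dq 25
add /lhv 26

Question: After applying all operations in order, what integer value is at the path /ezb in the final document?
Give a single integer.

Answer: 34

Derivation:
After op 1 (replace /ya 0): {"ya":0,"zqb":81}
After op 2 (remove /ya): {"zqb":81}
After op 3 (replace /zqb 95): {"zqb":95}
After op 4 (remove /zqb): {}
After op 5 (add /yha 87): {"yha":87}
After op 6 (remove /yha): {}
After op 7 (add /by 47): {"by":47}
After op 8 (remove /by): {}
After op 9 (add /ezb 67): {"ezb":67}
After op 10 (replace /ezb 60): {"ezb":60}
After op 11 (replace /ezb 54): {"ezb":54}
After op 12 (replace /ezb 98): {"ezb":98}
After op 13 (replace /ezb 75): {"ezb":75}
After op 14 (add /ld 63): {"ezb":75,"ld":63}
After op 15 (replace /ezb 31): {"ezb":31,"ld":63}
After op 16 (add /ezb 21): {"ezb":21,"ld":63}
After op 17 (replace /ezb 22): {"ezb":22,"ld":63}
After op 18 (add /ezb 1): {"ezb":1,"ld":63}
After op 19 (replace /ezb 68): {"ezb":68,"ld":63}
After op 20 (replace /ezb 34): {"ezb":34,"ld":63}
After op 21 (replace /ld 1): {"ezb":34,"ld":1}
After op 22 (add /dq 25): {"dq":25,"ezb":34,"ld":1}
After op 23 (add /lhv 26): {"dq":25,"ezb":34,"ld":1,"lhv":26}
Value at /ezb: 34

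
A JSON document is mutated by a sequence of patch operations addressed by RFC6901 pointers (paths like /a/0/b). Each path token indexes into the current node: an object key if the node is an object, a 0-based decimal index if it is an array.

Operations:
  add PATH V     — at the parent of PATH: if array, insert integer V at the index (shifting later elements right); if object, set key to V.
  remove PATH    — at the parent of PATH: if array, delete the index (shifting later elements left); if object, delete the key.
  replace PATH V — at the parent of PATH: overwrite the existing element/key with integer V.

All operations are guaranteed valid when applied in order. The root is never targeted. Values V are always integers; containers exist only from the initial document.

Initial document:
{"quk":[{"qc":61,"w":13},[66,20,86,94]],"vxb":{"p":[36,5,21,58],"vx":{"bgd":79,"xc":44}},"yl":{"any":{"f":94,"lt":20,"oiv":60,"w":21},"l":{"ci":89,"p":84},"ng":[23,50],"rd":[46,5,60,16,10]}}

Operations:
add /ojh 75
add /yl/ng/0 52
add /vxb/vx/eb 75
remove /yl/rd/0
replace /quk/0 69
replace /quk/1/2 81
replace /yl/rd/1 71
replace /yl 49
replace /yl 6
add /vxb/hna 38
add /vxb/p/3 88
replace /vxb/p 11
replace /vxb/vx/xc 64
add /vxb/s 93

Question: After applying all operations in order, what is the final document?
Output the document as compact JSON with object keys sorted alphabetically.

After op 1 (add /ojh 75): {"ojh":75,"quk":[{"qc":61,"w":13},[66,20,86,94]],"vxb":{"p":[36,5,21,58],"vx":{"bgd":79,"xc":44}},"yl":{"any":{"f":94,"lt":20,"oiv":60,"w":21},"l":{"ci":89,"p":84},"ng":[23,50],"rd":[46,5,60,16,10]}}
After op 2 (add /yl/ng/0 52): {"ojh":75,"quk":[{"qc":61,"w":13},[66,20,86,94]],"vxb":{"p":[36,5,21,58],"vx":{"bgd":79,"xc":44}},"yl":{"any":{"f":94,"lt":20,"oiv":60,"w":21},"l":{"ci":89,"p":84},"ng":[52,23,50],"rd":[46,5,60,16,10]}}
After op 3 (add /vxb/vx/eb 75): {"ojh":75,"quk":[{"qc":61,"w":13},[66,20,86,94]],"vxb":{"p":[36,5,21,58],"vx":{"bgd":79,"eb":75,"xc":44}},"yl":{"any":{"f":94,"lt":20,"oiv":60,"w":21},"l":{"ci":89,"p":84},"ng":[52,23,50],"rd":[46,5,60,16,10]}}
After op 4 (remove /yl/rd/0): {"ojh":75,"quk":[{"qc":61,"w":13},[66,20,86,94]],"vxb":{"p":[36,5,21,58],"vx":{"bgd":79,"eb":75,"xc":44}},"yl":{"any":{"f":94,"lt":20,"oiv":60,"w":21},"l":{"ci":89,"p":84},"ng":[52,23,50],"rd":[5,60,16,10]}}
After op 5 (replace /quk/0 69): {"ojh":75,"quk":[69,[66,20,86,94]],"vxb":{"p":[36,5,21,58],"vx":{"bgd":79,"eb":75,"xc":44}},"yl":{"any":{"f":94,"lt":20,"oiv":60,"w":21},"l":{"ci":89,"p":84},"ng":[52,23,50],"rd":[5,60,16,10]}}
After op 6 (replace /quk/1/2 81): {"ojh":75,"quk":[69,[66,20,81,94]],"vxb":{"p":[36,5,21,58],"vx":{"bgd":79,"eb":75,"xc":44}},"yl":{"any":{"f":94,"lt":20,"oiv":60,"w":21},"l":{"ci":89,"p":84},"ng":[52,23,50],"rd":[5,60,16,10]}}
After op 7 (replace /yl/rd/1 71): {"ojh":75,"quk":[69,[66,20,81,94]],"vxb":{"p":[36,5,21,58],"vx":{"bgd":79,"eb":75,"xc":44}},"yl":{"any":{"f":94,"lt":20,"oiv":60,"w":21},"l":{"ci":89,"p":84},"ng":[52,23,50],"rd":[5,71,16,10]}}
After op 8 (replace /yl 49): {"ojh":75,"quk":[69,[66,20,81,94]],"vxb":{"p":[36,5,21,58],"vx":{"bgd":79,"eb":75,"xc":44}},"yl":49}
After op 9 (replace /yl 6): {"ojh":75,"quk":[69,[66,20,81,94]],"vxb":{"p":[36,5,21,58],"vx":{"bgd":79,"eb":75,"xc":44}},"yl":6}
After op 10 (add /vxb/hna 38): {"ojh":75,"quk":[69,[66,20,81,94]],"vxb":{"hna":38,"p":[36,5,21,58],"vx":{"bgd":79,"eb":75,"xc":44}},"yl":6}
After op 11 (add /vxb/p/3 88): {"ojh":75,"quk":[69,[66,20,81,94]],"vxb":{"hna":38,"p":[36,5,21,88,58],"vx":{"bgd":79,"eb":75,"xc":44}},"yl":6}
After op 12 (replace /vxb/p 11): {"ojh":75,"quk":[69,[66,20,81,94]],"vxb":{"hna":38,"p":11,"vx":{"bgd":79,"eb":75,"xc":44}},"yl":6}
After op 13 (replace /vxb/vx/xc 64): {"ojh":75,"quk":[69,[66,20,81,94]],"vxb":{"hna":38,"p":11,"vx":{"bgd":79,"eb":75,"xc":64}},"yl":6}
After op 14 (add /vxb/s 93): {"ojh":75,"quk":[69,[66,20,81,94]],"vxb":{"hna":38,"p":11,"s":93,"vx":{"bgd":79,"eb":75,"xc":64}},"yl":6}

Answer: {"ojh":75,"quk":[69,[66,20,81,94]],"vxb":{"hna":38,"p":11,"s":93,"vx":{"bgd":79,"eb":75,"xc":64}},"yl":6}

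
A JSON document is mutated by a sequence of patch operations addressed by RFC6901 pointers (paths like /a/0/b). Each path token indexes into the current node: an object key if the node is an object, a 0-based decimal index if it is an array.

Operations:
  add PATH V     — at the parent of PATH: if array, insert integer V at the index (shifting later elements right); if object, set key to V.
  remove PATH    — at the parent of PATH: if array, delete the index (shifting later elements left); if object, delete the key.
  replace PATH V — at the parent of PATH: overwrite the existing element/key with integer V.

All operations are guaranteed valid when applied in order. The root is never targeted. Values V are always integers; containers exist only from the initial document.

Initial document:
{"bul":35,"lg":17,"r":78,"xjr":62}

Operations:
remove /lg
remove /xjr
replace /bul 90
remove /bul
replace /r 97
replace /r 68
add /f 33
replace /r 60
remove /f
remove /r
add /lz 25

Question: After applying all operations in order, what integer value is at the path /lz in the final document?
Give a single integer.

After op 1 (remove /lg): {"bul":35,"r":78,"xjr":62}
After op 2 (remove /xjr): {"bul":35,"r":78}
After op 3 (replace /bul 90): {"bul":90,"r":78}
After op 4 (remove /bul): {"r":78}
After op 5 (replace /r 97): {"r":97}
After op 6 (replace /r 68): {"r":68}
After op 7 (add /f 33): {"f":33,"r":68}
After op 8 (replace /r 60): {"f":33,"r":60}
After op 9 (remove /f): {"r":60}
After op 10 (remove /r): {}
After op 11 (add /lz 25): {"lz":25}
Value at /lz: 25

Answer: 25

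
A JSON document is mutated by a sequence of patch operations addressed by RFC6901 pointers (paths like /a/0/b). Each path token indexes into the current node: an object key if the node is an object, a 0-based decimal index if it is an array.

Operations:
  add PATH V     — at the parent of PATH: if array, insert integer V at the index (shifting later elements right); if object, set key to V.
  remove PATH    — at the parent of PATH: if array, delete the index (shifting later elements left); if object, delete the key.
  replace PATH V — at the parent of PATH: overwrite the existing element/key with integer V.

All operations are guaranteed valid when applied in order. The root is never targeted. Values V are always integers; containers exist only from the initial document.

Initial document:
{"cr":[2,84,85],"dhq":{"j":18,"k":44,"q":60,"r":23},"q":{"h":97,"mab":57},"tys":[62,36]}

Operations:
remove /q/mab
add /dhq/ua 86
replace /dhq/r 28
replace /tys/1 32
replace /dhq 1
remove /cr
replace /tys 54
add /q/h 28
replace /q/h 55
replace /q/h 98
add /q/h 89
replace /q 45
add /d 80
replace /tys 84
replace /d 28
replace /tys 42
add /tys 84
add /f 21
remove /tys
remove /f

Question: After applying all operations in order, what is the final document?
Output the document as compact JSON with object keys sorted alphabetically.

After op 1 (remove /q/mab): {"cr":[2,84,85],"dhq":{"j":18,"k":44,"q":60,"r":23},"q":{"h":97},"tys":[62,36]}
After op 2 (add /dhq/ua 86): {"cr":[2,84,85],"dhq":{"j":18,"k":44,"q":60,"r":23,"ua":86},"q":{"h":97},"tys":[62,36]}
After op 3 (replace /dhq/r 28): {"cr":[2,84,85],"dhq":{"j":18,"k":44,"q":60,"r":28,"ua":86},"q":{"h":97},"tys":[62,36]}
After op 4 (replace /tys/1 32): {"cr":[2,84,85],"dhq":{"j":18,"k":44,"q":60,"r":28,"ua":86},"q":{"h":97},"tys":[62,32]}
After op 5 (replace /dhq 1): {"cr":[2,84,85],"dhq":1,"q":{"h":97},"tys":[62,32]}
After op 6 (remove /cr): {"dhq":1,"q":{"h":97},"tys":[62,32]}
After op 7 (replace /tys 54): {"dhq":1,"q":{"h":97},"tys":54}
After op 8 (add /q/h 28): {"dhq":1,"q":{"h":28},"tys":54}
After op 9 (replace /q/h 55): {"dhq":1,"q":{"h":55},"tys":54}
After op 10 (replace /q/h 98): {"dhq":1,"q":{"h":98},"tys":54}
After op 11 (add /q/h 89): {"dhq":1,"q":{"h":89},"tys":54}
After op 12 (replace /q 45): {"dhq":1,"q":45,"tys":54}
After op 13 (add /d 80): {"d":80,"dhq":1,"q":45,"tys":54}
After op 14 (replace /tys 84): {"d":80,"dhq":1,"q":45,"tys":84}
After op 15 (replace /d 28): {"d":28,"dhq":1,"q":45,"tys":84}
After op 16 (replace /tys 42): {"d":28,"dhq":1,"q":45,"tys":42}
After op 17 (add /tys 84): {"d":28,"dhq":1,"q":45,"tys":84}
After op 18 (add /f 21): {"d":28,"dhq":1,"f":21,"q":45,"tys":84}
After op 19 (remove /tys): {"d":28,"dhq":1,"f":21,"q":45}
After op 20 (remove /f): {"d":28,"dhq":1,"q":45}

Answer: {"d":28,"dhq":1,"q":45}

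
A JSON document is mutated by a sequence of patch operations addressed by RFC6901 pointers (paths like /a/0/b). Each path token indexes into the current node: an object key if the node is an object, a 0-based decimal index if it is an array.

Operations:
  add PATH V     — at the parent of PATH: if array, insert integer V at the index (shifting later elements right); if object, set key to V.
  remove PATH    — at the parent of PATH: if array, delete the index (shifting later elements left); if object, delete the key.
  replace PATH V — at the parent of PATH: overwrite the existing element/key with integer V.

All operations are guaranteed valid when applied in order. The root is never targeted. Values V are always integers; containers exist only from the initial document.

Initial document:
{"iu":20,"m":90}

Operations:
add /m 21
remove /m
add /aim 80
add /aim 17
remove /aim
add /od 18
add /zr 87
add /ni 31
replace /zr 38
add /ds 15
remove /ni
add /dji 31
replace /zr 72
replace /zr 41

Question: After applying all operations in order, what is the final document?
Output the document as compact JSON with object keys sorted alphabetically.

Answer: {"dji":31,"ds":15,"iu":20,"od":18,"zr":41}

Derivation:
After op 1 (add /m 21): {"iu":20,"m":21}
After op 2 (remove /m): {"iu":20}
After op 3 (add /aim 80): {"aim":80,"iu":20}
After op 4 (add /aim 17): {"aim":17,"iu":20}
After op 5 (remove /aim): {"iu":20}
After op 6 (add /od 18): {"iu":20,"od":18}
After op 7 (add /zr 87): {"iu":20,"od":18,"zr":87}
After op 8 (add /ni 31): {"iu":20,"ni":31,"od":18,"zr":87}
After op 9 (replace /zr 38): {"iu":20,"ni":31,"od":18,"zr":38}
After op 10 (add /ds 15): {"ds":15,"iu":20,"ni":31,"od":18,"zr":38}
After op 11 (remove /ni): {"ds":15,"iu":20,"od":18,"zr":38}
After op 12 (add /dji 31): {"dji":31,"ds":15,"iu":20,"od":18,"zr":38}
After op 13 (replace /zr 72): {"dji":31,"ds":15,"iu":20,"od":18,"zr":72}
After op 14 (replace /zr 41): {"dji":31,"ds":15,"iu":20,"od":18,"zr":41}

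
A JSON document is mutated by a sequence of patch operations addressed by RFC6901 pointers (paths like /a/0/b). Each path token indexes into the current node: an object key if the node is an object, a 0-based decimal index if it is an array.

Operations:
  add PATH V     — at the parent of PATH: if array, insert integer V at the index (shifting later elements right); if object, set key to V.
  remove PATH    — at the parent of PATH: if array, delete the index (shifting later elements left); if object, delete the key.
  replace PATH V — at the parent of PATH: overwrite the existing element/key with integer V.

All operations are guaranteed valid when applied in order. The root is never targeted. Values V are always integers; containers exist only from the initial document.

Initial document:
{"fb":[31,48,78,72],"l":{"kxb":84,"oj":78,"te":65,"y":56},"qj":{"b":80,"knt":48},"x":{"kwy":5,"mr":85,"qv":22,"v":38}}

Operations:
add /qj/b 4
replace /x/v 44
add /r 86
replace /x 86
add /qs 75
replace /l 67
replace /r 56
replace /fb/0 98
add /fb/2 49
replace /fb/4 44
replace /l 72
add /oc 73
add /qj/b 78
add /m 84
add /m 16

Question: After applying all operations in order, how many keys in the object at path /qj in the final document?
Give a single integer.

After op 1 (add /qj/b 4): {"fb":[31,48,78,72],"l":{"kxb":84,"oj":78,"te":65,"y":56},"qj":{"b":4,"knt":48},"x":{"kwy":5,"mr":85,"qv":22,"v":38}}
After op 2 (replace /x/v 44): {"fb":[31,48,78,72],"l":{"kxb":84,"oj":78,"te":65,"y":56},"qj":{"b":4,"knt":48},"x":{"kwy":5,"mr":85,"qv":22,"v":44}}
After op 3 (add /r 86): {"fb":[31,48,78,72],"l":{"kxb":84,"oj":78,"te":65,"y":56},"qj":{"b":4,"knt":48},"r":86,"x":{"kwy":5,"mr":85,"qv":22,"v":44}}
After op 4 (replace /x 86): {"fb":[31,48,78,72],"l":{"kxb":84,"oj":78,"te":65,"y":56},"qj":{"b":4,"knt":48},"r":86,"x":86}
After op 5 (add /qs 75): {"fb":[31,48,78,72],"l":{"kxb":84,"oj":78,"te":65,"y":56},"qj":{"b":4,"knt":48},"qs":75,"r":86,"x":86}
After op 6 (replace /l 67): {"fb":[31,48,78,72],"l":67,"qj":{"b":4,"knt":48},"qs":75,"r":86,"x":86}
After op 7 (replace /r 56): {"fb":[31,48,78,72],"l":67,"qj":{"b":4,"knt":48},"qs":75,"r":56,"x":86}
After op 8 (replace /fb/0 98): {"fb":[98,48,78,72],"l":67,"qj":{"b":4,"knt":48},"qs":75,"r":56,"x":86}
After op 9 (add /fb/2 49): {"fb":[98,48,49,78,72],"l":67,"qj":{"b":4,"knt":48},"qs":75,"r":56,"x":86}
After op 10 (replace /fb/4 44): {"fb":[98,48,49,78,44],"l":67,"qj":{"b":4,"knt":48},"qs":75,"r":56,"x":86}
After op 11 (replace /l 72): {"fb":[98,48,49,78,44],"l":72,"qj":{"b":4,"knt":48},"qs":75,"r":56,"x":86}
After op 12 (add /oc 73): {"fb":[98,48,49,78,44],"l":72,"oc":73,"qj":{"b":4,"knt":48},"qs":75,"r":56,"x":86}
After op 13 (add /qj/b 78): {"fb":[98,48,49,78,44],"l":72,"oc":73,"qj":{"b":78,"knt":48},"qs":75,"r":56,"x":86}
After op 14 (add /m 84): {"fb":[98,48,49,78,44],"l":72,"m":84,"oc":73,"qj":{"b":78,"knt":48},"qs":75,"r":56,"x":86}
After op 15 (add /m 16): {"fb":[98,48,49,78,44],"l":72,"m":16,"oc":73,"qj":{"b":78,"knt":48},"qs":75,"r":56,"x":86}
Size at path /qj: 2

Answer: 2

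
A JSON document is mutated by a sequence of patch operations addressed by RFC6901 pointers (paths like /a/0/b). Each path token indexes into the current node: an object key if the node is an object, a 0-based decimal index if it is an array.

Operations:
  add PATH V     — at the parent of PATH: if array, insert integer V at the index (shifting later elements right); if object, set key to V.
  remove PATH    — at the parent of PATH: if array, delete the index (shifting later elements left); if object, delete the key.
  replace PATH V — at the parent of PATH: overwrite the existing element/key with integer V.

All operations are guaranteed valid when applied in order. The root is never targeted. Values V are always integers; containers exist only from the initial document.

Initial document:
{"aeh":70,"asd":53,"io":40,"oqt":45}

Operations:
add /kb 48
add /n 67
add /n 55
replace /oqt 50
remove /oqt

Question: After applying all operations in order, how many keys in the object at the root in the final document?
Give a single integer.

Answer: 5

Derivation:
After op 1 (add /kb 48): {"aeh":70,"asd":53,"io":40,"kb":48,"oqt":45}
After op 2 (add /n 67): {"aeh":70,"asd":53,"io":40,"kb":48,"n":67,"oqt":45}
After op 3 (add /n 55): {"aeh":70,"asd":53,"io":40,"kb":48,"n":55,"oqt":45}
After op 4 (replace /oqt 50): {"aeh":70,"asd":53,"io":40,"kb":48,"n":55,"oqt":50}
After op 5 (remove /oqt): {"aeh":70,"asd":53,"io":40,"kb":48,"n":55}
Size at the root: 5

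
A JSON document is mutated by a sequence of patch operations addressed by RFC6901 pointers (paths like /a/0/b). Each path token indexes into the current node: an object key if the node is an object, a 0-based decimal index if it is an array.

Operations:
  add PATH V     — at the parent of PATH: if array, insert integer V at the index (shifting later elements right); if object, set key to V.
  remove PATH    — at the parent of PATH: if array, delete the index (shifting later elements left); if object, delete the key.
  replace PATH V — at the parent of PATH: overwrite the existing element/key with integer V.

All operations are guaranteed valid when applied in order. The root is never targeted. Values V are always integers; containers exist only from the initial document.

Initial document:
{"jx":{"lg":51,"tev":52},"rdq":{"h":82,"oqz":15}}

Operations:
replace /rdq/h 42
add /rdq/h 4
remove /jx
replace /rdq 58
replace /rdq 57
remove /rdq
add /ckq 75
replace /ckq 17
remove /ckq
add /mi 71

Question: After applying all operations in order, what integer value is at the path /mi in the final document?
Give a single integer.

Answer: 71

Derivation:
After op 1 (replace /rdq/h 42): {"jx":{"lg":51,"tev":52},"rdq":{"h":42,"oqz":15}}
After op 2 (add /rdq/h 4): {"jx":{"lg":51,"tev":52},"rdq":{"h":4,"oqz":15}}
After op 3 (remove /jx): {"rdq":{"h":4,"oqz":15}}
After op 4 (replace /rdq 58): {"rdq":58}
After op 5 (replace /rdq 57): {"rdq":57}
After op 6 (remove /rdq): {}
After op 7 (add /ckq 75): {"ckq":75}
After op 8 (replace /ckq 17): {"ckq":17}
After op 9 (remove /ckq): {}
After op 10 (add /mi 71): {"mi":71}
Value at /mi: 71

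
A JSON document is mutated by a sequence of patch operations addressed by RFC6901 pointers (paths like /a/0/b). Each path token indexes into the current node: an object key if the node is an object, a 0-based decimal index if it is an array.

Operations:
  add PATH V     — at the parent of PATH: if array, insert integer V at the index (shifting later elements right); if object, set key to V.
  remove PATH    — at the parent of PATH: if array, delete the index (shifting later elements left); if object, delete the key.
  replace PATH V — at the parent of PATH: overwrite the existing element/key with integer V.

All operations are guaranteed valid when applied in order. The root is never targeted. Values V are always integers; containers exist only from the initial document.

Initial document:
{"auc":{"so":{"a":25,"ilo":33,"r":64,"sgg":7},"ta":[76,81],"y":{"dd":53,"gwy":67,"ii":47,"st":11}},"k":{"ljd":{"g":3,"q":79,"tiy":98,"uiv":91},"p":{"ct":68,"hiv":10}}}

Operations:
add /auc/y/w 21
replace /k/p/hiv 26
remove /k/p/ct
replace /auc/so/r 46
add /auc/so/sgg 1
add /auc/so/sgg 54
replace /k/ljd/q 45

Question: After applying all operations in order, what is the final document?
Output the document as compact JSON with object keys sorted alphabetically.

Answer: {"auc":{"so":{"a":25,"ilo":33,"r":46,"sgg":54},"ta":[76,81],"y":{"dd":53,"gwy":67,"ii":47,"st":11,"w":21}},"k":{"ljd":{"g":3,"q":45,"tiy":98,"uiv":91},"p":{"hiv":26}}}

Derivation:
After op 1 (add /auc/y/w 21): {"auc":{"so":{"a":25,"ilo":33,"r":64,"sgg":7},"ta":[76,81],"y":{"dd":53,"gwy":67,"ii":47,"st":11,"w":21}},"k":{"ljd":{"g":3,"q":79,"tiy":98,"uiv":91},"p":{"ct":68,"hiv":10}}}
After op 2 (replace /k/p/hiv 26): {"auc":{"so":{"a":25,"ilo":33,"r":64,"sgg":7},"ta":[76,81],"y":{"dd":53,"gwy":67,"ii":47,"st":11,"w":21}},"k":{"ljd":{"g":3,"q":79,"tiy":98,"uiv":91},"p":{"ct":68,"hiv":26}}}
After op 3 (remove /k/p/ct): {"auc":{"so":{"a":25,"ilo":33,"r":64,"sgg":7},"ta":[76,81],"y":{"dd":53,"gwy":67,"ii":47,"st":11,"w":21}},"k":{"ljd":{"g":3,"q":79,"tiy":98,"uiv":91},"p":{"hiv":26}}}
After op 4 (replace /auc/so/r 46): {"auc":{"so":{"a":25,"ilo":33,"r":46,"sgg":7},"ta":[76,81],"y":{"dd":53,"gwy":67,"ii":47,"st":11,"w":21}},"k":{"ljd":{"g":3,"q":79,"tiy":98,"uiv":91},"p":{"hiv":26}}}
After op 5 (add /auc/so/sgg 1): {"auc":{"so":{"a":25,"ilo":33,"r":46,"sgg":1},"ta":[76,81],"y":{"dd":53,"gwy":67,"ii":47,"st":11,"w":21}},"k":{"ljd":{"g":3,"q":79,"tiy":98,"uiv":91},"p":{"hiv":26}}}
After op 6 (add /auc/so/sgg 54): {"auc":{"so":{"a":25,"ilo":33,"r":46,"sgg":54},"ta":[76,81],"y":{"dd":53,"gwy":67,"ii":47,"st":11,"w":21}},"k":{"ljd":{"g":3,"q":79,"tiy":98,"uiv":91},"p":{"hiv":26}}}
After op 7 (replace /k/ljd/q 45): {"auc":{"so":{"a":25,"ilo":33,"r":46,"sgg":54},"ta":[76,81],"y":{"dd":53,"gwy":67,"ii":47,"st":11,"w":21}},"k":{"ljd":{"g":3,"q":45,"tiy":98,"uiv":91},"p":{"hiv":26}}}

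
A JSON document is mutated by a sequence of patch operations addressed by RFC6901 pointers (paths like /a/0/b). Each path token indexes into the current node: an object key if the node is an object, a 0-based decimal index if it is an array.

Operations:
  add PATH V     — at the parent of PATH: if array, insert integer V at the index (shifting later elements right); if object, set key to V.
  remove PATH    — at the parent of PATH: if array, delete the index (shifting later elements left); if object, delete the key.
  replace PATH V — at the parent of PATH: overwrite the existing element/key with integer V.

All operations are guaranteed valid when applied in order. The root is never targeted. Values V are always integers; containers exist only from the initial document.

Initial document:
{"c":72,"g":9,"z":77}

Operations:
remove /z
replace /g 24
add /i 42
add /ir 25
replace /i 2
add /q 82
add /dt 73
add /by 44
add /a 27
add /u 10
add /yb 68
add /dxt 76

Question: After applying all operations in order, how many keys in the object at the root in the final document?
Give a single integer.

After op 1 (remove /z): {"c":72,"g":9}
After op 2 (replace /g 24): {"c":72,"g":24}
After op 3 (add /i 42): {"c":72,"g":24,"i":42}
After op 4 (add /ir 25): {"c":72,"g":24,"i":42,"ir":25}
After op 5 (replace /i 2): {"c":72,"g":24,"i":2,"ir":25}
After op 6 (add /q 82): {"c":72,"g":24,"i":2,"ir":25,"q":82}
After op 7 (add /dt 73): {"c":72,"dt":73,"g":24,"i":2,"ir":25,"q":82}
After op 8 (add /by 44): {"by":44,"c":72,"dt":73,"g":24,"i":2,"ir":25,"q":82}
After op 9 (add /a 27): {"a":27,"by":44,"c":72,"dt":73,"g":24,"i":2,"ir":25,"q":82}
After op 10 (add /u 10): {"a":27,"by":44,"c":72,"dt":73,"g":24,"i":2,"ir":25,"q":82,"u":10}
After op 11 (add /yb 68): {"a":27,"by":44,"c":72,"dt":73,"g":24,"i":2,"ir":25,"q":82,"u":10,"yb":68}
After op 12 (add /dxt 76): {"a":27,"by":44,"c":72,"dt":73,"dxt":76,"g":24,"i":2,"ir":25,"q":82,"u":10,"yb":68}
Size at the root: 11

Answer: 11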